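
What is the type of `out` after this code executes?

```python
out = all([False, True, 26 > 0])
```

all() returns bool

bool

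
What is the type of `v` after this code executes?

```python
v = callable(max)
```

callable() returns bool

bool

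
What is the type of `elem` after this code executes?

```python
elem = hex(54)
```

hex() returns str representation

str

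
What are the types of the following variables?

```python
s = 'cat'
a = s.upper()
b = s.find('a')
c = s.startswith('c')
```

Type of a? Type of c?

str.upper() returns str; str.startswith() returns bool

str, bool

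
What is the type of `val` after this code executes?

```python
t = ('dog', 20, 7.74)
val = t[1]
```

Index 1 of tuple is 20 which is int

int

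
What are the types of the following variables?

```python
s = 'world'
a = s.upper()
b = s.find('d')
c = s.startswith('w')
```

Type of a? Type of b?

str.upper() returns str; str.find() returns int

str, int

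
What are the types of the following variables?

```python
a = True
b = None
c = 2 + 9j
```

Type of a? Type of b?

a is bool; b is NoneType

bool, NoneType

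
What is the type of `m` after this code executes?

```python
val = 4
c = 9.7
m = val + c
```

int + float returns float (4 + 9.7 = 13.7)

float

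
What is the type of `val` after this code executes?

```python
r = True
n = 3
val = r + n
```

bool + int returns int (True is 1, so 1 + 3 = 4)

int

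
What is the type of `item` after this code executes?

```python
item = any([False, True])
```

any() returns bool

bool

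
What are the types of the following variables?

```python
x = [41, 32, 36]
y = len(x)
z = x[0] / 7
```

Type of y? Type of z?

len() returns int; int / int returns float

int, float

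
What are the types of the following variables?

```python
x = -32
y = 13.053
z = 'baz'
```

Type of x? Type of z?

x is int; z is str

int, str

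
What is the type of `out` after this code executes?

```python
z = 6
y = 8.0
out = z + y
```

int + float returns float (6 + 8.0 = 14.0)

float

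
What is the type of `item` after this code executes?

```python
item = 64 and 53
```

'and' returns the last value when all truthy (53, which is int)

int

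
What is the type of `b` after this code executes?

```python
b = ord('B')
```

ord() returns int (Unicode code point)

int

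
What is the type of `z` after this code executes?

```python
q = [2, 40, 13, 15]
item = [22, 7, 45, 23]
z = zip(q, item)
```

zip() returns a zip iterator object

zip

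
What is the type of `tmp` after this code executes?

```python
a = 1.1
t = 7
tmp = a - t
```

float - int returns float (1.1 - 7 = -5.9)

float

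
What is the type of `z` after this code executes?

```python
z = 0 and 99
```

'and' returns the first falsy value (0, which is int)

int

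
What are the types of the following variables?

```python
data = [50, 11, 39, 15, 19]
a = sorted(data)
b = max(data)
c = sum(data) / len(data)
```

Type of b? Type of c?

max of ints returns int; int / int returns float

int, float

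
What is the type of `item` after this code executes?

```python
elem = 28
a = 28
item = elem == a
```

Equality comparison returns bool

bool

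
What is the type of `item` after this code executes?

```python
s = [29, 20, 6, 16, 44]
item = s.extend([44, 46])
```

list.extend() returns None

NoneType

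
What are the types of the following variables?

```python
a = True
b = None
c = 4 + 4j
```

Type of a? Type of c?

a is bool; c is complex

bool, complex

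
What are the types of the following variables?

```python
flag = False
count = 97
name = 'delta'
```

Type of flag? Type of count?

flag is bool; count is int

bool, int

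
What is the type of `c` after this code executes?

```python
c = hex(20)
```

hex() returns str representation

str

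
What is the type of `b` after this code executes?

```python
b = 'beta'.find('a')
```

str.find() returns int (index, or -1)

int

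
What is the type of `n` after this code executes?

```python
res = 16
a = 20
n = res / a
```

int / int always returns float in Python 3 (16 / 20 = 0.8)

float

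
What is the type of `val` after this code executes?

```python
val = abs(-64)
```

abs() of int returns int

int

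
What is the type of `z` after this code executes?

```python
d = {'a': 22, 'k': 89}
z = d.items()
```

dict.items() returns a dict_items view

dict_items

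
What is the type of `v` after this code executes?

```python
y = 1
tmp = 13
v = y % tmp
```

int % int returns int (1 % 13 = 1)

int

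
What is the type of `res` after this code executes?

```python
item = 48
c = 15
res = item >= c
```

Comparison operators return bool

bool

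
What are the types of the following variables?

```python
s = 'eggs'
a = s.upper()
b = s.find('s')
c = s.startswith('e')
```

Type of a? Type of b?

str.upper() returns str; str.find() returns int

str, int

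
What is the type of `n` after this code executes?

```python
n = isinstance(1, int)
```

isinstance() returns bool

bool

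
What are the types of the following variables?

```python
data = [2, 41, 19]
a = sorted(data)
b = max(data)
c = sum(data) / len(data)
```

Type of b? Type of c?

max of ints returns int; int / int returns float

int, float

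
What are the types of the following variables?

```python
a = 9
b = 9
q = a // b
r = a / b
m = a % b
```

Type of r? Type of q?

int / int returns float; int // int returns int

float, int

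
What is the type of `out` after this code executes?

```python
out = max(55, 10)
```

max() of ints returns int

int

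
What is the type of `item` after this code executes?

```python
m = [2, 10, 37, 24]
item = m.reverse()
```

list.reverse() returns None

NoneType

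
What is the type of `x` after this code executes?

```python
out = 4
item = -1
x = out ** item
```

int ** negative int returns float

float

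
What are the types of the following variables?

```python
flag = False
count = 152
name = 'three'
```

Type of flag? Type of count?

flag is bool; count is int

bool, int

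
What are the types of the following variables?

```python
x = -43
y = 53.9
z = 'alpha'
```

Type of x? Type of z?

x is int; z is str

int, str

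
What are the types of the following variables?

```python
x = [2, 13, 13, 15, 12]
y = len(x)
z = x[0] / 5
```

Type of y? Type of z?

len() returns int; int / int returns float

int, float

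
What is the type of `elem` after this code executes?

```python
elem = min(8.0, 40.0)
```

min() of floats returns float

float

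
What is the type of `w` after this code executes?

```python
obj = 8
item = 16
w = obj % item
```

int % int returns int (8 % 16 = 8)

int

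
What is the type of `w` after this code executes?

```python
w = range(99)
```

range() returns a range object

range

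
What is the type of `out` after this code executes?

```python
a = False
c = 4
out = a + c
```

bool + int returns int (False is 0, so 0 + 4 = 4)

int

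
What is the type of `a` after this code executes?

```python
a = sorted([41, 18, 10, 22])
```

sorted() always returns list

list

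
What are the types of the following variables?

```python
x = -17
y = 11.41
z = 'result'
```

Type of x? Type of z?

x is int; z is str

int, str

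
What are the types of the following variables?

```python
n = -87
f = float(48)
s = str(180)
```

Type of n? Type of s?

n is int; s is str

int, str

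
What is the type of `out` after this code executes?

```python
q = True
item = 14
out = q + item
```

bool + int returns int (True is 1, so 1 + 14 = 15)

int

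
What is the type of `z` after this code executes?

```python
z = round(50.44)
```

round() with no ndigits arg returns int

int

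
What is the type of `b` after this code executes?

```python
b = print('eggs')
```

print() returns None

NoneType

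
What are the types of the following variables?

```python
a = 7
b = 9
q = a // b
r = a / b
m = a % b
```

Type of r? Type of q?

int / int returns float; int // int returns int

float, int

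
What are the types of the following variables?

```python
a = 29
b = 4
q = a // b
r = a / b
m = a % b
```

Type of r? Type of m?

int / int returns float; int % int returns int

float, int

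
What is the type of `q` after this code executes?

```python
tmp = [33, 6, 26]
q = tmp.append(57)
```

list.append() returns None (mutates in place)

NoneType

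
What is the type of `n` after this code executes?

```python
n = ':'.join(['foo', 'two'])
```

str.join() returns str

str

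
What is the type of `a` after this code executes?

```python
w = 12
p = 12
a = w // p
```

int // int returns int (12 // 12 = 1)

int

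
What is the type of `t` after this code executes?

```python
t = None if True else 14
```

Ternary: condition is True, if branch (None) taken → NoneType

NoneType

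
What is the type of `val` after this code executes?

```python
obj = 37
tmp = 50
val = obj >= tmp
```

Comparison operators return bool

bool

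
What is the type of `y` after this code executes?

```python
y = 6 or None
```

'or' returns first truthy value (6, int)

int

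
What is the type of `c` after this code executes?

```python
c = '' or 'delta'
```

'or' returns first truthy value ('delta', which is str)

str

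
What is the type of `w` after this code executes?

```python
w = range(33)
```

range() returns a range object

range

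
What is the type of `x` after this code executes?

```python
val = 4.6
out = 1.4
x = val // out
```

float // float returns float (floor division preserves float type)

float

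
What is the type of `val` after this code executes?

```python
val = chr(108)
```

chr() returns str (single character)

str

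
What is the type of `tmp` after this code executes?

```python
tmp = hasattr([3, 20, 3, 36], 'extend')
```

hasattr() returns bool

bool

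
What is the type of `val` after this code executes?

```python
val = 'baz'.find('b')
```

str.find() returns int (index, or -1)

int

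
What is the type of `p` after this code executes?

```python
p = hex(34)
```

hex() returns str representation

str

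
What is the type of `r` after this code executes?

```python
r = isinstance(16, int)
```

isinstance() returns bool

bool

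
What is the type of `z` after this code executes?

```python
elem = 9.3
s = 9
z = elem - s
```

float - int returns float (9.3 - 9 = 0.3)

float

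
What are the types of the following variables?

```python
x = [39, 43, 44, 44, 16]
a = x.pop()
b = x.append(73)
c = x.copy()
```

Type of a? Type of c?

list.pop() returns the element (int); list.copy() returns list

int, list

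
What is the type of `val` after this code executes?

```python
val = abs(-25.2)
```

abs() of float returns float

float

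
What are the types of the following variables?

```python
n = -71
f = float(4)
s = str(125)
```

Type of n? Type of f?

n is int; f is float

int, float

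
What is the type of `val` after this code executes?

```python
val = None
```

None has type NoneType

NoneType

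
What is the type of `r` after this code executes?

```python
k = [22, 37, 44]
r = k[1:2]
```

Slicing a list always returns a list

list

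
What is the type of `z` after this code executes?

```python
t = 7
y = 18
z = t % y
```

int % int returns int (7 % 18 = 7)

int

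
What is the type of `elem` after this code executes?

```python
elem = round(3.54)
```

round() with no ndigits arg returns int

int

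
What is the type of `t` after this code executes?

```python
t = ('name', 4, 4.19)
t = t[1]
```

Index 1 of tuple is 4 which is int

int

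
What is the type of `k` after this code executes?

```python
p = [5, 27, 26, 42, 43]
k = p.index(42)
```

list.index() returns int

int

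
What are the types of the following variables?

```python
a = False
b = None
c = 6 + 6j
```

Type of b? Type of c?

b is NoneType; c is complex

NoneType, complex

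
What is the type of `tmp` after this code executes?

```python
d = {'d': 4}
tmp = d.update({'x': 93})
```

dict.update() returns None

NoneType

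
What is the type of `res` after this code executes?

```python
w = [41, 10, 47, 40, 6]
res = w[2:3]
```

Slicing a list always returns a list

list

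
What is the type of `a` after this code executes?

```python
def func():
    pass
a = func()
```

A function with no return statement returns None

NoneType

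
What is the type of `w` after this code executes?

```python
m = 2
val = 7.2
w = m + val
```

int + float returns float (2 + 7.2 = 9.2)

float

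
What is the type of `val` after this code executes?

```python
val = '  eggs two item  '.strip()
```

str.strip() returns str

str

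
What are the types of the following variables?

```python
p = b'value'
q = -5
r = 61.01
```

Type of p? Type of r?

p is bytes; r is float

bytes, float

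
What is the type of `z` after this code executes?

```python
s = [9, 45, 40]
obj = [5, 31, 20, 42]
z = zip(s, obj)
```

zip() returns a zip iterator object

zip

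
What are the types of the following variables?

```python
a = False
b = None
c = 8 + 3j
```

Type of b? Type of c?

b is NoneType; c is complex

NoneType, complex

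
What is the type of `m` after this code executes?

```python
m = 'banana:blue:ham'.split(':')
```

str.split() returns list

list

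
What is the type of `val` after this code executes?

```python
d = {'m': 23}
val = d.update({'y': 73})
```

dict.update() returns None

NoneType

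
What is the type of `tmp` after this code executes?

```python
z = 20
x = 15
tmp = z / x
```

int / int always returns float in Python 3 (20 / 15 = 1.33333)

float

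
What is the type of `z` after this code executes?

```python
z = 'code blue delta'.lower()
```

str.lower() returns str

str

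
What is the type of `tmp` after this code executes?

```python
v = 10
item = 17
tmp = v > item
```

Comparison operators return bool

bool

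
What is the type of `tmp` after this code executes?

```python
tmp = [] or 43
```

'or' returns first truthy value (43, which is int)

int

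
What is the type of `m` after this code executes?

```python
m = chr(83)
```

chr() returns str (single character)

str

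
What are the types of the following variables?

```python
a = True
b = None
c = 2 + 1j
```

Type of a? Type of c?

a is bool; c is complex

bool, complex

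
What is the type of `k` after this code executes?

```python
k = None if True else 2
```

Ternary: condition is True, if branch (None) taken → NoneType

NoneType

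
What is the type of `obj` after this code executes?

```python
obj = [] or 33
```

'or' returns first truthy value (33, which is int)

int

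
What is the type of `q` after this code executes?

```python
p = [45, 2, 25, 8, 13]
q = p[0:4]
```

Slicing a list always returns a list

list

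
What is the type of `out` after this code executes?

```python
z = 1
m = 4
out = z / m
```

int / int always returns float in Python 3 (1 / 4 = 0.25)

float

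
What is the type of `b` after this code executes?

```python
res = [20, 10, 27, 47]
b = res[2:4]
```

Slicing a list always returns a list

list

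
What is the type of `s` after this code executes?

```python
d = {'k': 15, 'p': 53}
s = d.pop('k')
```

dict.pop() returns the value (int)

int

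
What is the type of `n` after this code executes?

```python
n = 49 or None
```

'or' returns first truthy value (49, int)

int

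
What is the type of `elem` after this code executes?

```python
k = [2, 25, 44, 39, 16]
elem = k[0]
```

Indexing a list of ints returns int (k[0] = 2)

int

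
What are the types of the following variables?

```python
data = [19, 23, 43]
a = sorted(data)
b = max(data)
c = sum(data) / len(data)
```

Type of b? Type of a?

max of ints returns int; sorted() returns list

int, list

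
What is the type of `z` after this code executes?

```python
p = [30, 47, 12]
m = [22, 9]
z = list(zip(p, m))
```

list(zip(...)) returns a list of tuples

list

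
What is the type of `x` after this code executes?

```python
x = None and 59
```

'and' returns first falsy value (None)

NoneType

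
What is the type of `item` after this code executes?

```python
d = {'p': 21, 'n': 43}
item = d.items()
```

dict.items() returns a dict_items view

dict_items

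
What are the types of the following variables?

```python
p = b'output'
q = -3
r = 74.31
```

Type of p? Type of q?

p is bytes; q is int

bytes, int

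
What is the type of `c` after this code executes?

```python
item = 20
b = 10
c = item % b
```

int % int returns int (20 % 10 = 0)

int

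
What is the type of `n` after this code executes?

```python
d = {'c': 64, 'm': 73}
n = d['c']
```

Accessing dict[str, int] with key 'c' returns int value 64

int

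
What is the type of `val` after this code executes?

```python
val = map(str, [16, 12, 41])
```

map() returns a map iterator object

map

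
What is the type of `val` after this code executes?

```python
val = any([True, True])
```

any() returns bool

bool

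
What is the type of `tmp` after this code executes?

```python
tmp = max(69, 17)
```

max() of ints returns int

int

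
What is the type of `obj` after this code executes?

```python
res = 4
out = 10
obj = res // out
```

int // int returns int (4 // 10 = 0)

int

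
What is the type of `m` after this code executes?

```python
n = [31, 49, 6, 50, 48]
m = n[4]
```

Indexing a list of ints returns int (n[4] = 48)

int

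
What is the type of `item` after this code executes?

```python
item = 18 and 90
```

'and' returns the last value when all truthy (90, which is int)

int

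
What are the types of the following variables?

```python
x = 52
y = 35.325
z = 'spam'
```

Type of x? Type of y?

x is int; y is float

int, float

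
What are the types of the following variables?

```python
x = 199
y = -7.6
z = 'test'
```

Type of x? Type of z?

x is int; z is str

int, str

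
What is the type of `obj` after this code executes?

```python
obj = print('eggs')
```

print() returns None

NoneType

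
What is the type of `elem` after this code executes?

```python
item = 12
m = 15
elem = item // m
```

int // int returns int (12 // 15 = 0)

int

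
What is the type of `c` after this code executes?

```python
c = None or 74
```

'or' with None returns the other value (74, int)

int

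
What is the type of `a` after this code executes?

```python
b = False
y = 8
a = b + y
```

bool + int returns int (False is 0, so 0 + 8 = 8)

int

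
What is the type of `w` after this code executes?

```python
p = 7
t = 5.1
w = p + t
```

int + float returns float (7 + 5.1 = 12.1)

float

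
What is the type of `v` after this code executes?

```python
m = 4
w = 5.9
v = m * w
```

int * float returns float (4 * 5.9 = 23.6)

float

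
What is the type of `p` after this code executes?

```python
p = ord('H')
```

ord() returns int (Unicode code point)

int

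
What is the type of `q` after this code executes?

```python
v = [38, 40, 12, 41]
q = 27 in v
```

'in' operator returns bool

bool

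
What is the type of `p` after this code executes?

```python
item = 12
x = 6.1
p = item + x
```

int + float returns float (12 + 6.1 = 18.1)

float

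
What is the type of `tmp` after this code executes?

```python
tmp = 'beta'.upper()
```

str.upper() returns str

str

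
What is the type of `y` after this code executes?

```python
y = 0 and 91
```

'and' returns the first falsy value (0, which is int)

int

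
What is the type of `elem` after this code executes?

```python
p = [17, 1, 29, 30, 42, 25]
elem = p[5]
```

Indexing a list of ints returns int (p[5] = 25)

int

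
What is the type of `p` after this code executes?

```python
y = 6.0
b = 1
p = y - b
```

float - int returns float (6.0 - 1 = 5.0)

float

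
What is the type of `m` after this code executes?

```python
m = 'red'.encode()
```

str.encode() returns bytes

bytes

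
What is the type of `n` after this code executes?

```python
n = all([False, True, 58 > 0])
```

all() returns bool

bool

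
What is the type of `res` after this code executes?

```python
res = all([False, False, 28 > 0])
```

all() returns bool

bool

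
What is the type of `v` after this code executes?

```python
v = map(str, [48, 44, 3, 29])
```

map() returns a map iterator object

map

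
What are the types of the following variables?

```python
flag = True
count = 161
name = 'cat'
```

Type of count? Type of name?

count is int; name is str

int, str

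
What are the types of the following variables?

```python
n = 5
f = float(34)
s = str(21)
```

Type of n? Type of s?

n is int; s is str

int, str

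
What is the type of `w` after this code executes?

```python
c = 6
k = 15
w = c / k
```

int / int always returns float in Python 3 (6 / 15 = 0.4)

float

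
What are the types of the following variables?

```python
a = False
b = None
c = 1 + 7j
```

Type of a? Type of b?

a is bool; b is NoneType

bool, NoneType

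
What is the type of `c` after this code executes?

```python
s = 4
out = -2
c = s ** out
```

int ** negative int returns float

float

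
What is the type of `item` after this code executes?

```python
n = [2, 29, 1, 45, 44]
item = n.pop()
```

list.pop() returns the popped element (int here)

int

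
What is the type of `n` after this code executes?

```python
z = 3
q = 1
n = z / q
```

int / int always returns float in Python 3 (3 / 1 = 3)

float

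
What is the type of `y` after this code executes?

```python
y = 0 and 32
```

'and' returns the first falsy value (0, which is int)

int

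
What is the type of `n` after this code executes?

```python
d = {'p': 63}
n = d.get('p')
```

dict.get() returns the value (int) when key is found

int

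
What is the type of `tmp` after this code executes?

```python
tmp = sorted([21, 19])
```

sorted() always returns list

list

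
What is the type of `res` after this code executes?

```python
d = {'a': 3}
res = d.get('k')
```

dict.get() returns None when key 'k' is not found and no default given

NoneType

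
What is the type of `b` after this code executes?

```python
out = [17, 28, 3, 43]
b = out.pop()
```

list.pop() returns the popped element (int here)

int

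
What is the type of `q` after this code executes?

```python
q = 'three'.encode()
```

str.encode() returns bytes

bytes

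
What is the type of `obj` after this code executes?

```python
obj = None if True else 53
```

Ternary: condition is True, if branch (None) taken → NoneType

NoneType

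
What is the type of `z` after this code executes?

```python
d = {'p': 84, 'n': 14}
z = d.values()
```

.values() returns a dict_values view object

dict_values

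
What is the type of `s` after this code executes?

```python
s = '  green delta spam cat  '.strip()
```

str.strip() returns str

str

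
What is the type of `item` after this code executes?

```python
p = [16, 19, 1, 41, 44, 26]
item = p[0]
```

Indexing a list of ints returns int (p[0] = 16)

int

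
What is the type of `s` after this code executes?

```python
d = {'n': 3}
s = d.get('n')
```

dict.get() returns the value (int) when key is found

int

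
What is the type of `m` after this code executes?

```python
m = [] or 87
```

'or' returns first truthy value (87, which is int)

int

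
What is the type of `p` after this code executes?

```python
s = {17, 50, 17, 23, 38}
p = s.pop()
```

Popping from a set of ints returns int

int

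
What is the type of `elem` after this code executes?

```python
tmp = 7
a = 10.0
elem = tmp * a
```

int * float returns float (7 * 10.0 = 70.0)

float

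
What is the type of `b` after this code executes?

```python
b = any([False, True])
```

any() returns bool

bool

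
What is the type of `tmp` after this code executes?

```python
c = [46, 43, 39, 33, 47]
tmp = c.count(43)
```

list.count() returns int

int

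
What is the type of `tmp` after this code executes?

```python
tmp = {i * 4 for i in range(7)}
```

A set comprehension {expr for x in iterable} produces a set

set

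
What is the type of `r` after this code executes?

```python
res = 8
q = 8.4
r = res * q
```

int * float returns float (8 * 8.4 = 67.2)

float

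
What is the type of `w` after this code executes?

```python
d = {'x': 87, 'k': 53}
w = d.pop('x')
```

dict.pop() returns the value (int)

int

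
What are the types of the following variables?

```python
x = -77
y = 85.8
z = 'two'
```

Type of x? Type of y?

x is int; y is float

int, float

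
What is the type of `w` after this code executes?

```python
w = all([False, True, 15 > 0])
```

all() returns bool

bool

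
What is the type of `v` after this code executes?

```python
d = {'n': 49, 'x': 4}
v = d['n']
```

Accessing dict[str, int] with key 'n' returns int value 49

int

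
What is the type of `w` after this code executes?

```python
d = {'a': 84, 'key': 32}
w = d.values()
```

.values() returns a dict_values view object

dict_values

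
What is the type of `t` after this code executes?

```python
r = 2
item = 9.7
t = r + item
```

int + float returns float (2 + 9.7 = 11.7)

float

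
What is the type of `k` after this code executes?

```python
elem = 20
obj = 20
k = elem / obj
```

int / int always returns float in Python 3 (20 / 20 = 1)

float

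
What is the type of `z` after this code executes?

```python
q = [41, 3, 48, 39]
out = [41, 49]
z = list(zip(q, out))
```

list(zip(...)) returns a list of tuples

list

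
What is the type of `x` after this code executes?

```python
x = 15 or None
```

'or' returns first truthy value (15, int)

int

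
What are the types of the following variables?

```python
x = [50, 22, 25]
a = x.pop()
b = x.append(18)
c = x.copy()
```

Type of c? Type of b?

list.copy() returns list; list.append() returns None

list, NoneType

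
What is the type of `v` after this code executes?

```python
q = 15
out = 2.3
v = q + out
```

int + float returns float (15 + 2.3 = 17.3)

float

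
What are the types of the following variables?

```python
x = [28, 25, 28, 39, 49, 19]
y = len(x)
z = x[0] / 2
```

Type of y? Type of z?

len() returns int; int / int returns float

int, float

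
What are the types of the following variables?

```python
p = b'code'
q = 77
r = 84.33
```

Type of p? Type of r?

p is bytes; r is float

bytes, float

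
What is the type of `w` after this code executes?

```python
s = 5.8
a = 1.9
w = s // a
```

float // float returns float (floor division preserves float type)

float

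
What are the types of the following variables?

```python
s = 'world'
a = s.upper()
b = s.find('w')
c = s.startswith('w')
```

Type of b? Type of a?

str.find() returns int; str.upper() returns str

int, str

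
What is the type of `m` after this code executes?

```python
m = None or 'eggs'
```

'or' with None returns the other value ('eggs', str)

str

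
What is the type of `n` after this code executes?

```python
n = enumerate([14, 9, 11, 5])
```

enumerate() returns an enumerate iterator object

enumerate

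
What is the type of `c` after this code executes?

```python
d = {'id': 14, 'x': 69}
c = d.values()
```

.values() returns a dict_values view object

dict_values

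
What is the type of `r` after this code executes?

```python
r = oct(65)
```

oct() returns str representation

str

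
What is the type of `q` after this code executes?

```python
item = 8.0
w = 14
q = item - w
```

float - int returns float (8.0 - 14 = -6.0)

float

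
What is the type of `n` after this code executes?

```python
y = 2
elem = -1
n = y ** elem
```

int ** negative int returns float

float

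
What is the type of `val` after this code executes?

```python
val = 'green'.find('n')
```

str.find() returns int (index, or -1)

int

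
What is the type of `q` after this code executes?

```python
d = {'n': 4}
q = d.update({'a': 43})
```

dict.update() returns None

NoneType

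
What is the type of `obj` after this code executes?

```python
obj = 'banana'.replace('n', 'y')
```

str.replace() returns str

str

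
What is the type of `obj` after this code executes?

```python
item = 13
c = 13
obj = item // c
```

int // int returns int (13 // 13 = 1)

int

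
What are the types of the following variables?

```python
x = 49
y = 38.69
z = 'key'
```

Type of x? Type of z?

x is int; z is str

int, str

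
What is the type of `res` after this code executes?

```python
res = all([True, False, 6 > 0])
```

all() returns bool

bool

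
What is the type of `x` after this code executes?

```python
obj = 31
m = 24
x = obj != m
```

Comparison operators return bool

bool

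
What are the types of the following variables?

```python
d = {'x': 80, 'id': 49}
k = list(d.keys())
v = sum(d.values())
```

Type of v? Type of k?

sum of int values returns int; list(...) returns list

int, list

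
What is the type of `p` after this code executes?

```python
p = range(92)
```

range() returns a range object

range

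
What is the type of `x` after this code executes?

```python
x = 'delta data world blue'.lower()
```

str.lower() returns str

str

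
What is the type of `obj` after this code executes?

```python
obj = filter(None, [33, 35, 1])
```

filter() returns a filter iterator object

filter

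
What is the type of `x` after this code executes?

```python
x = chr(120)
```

chr() returns str (single character)

str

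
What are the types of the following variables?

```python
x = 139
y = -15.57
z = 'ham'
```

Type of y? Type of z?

y is float; z is str

float, str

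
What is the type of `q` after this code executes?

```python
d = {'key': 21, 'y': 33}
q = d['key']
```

Accessing dict[str, int] with key 'key' returns int value 21

int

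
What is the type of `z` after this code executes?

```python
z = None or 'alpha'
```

'or' with None returns the other value ('alpha', str)

str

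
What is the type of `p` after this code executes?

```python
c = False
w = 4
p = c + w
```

bool + int returns int (False is 0, so 0 + 4 = 4)

int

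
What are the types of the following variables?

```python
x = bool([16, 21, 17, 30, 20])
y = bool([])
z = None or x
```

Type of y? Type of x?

bool() returns bool; bool() returns bool

bool, bool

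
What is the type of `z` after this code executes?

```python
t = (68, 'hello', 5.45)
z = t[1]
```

Index 1 of tuple is 'hello' which is str

str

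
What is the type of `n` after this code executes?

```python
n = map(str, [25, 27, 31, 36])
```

map() returns a map iterator object

map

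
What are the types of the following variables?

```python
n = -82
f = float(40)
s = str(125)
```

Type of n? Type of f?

n is int; f is float

int, float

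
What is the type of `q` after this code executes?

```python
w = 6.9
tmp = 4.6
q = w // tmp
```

float // float returns float (floor division preserves float type)

float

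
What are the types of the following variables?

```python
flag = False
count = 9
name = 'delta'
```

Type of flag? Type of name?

flag is bool; name is str

bool, str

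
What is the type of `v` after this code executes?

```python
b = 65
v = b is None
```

'is' comparison returns bool

bool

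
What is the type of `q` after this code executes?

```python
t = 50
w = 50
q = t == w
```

Equality comparison returns bool

bool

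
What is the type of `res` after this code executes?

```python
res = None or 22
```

'or' with None returns the other value (22, int)

int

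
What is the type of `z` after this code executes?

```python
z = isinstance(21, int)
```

isinstance() returns bool

bool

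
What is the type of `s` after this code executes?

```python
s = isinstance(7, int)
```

isinstance() returns bool

bool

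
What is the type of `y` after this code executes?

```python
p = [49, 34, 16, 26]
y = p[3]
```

Indexing a list of ints returns int (p[3] = 26)

int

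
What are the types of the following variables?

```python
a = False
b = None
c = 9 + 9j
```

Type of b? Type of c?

b is NoneType; c is complex

NoneType, complex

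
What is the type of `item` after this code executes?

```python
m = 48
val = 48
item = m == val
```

Equality comparison returns bool

bool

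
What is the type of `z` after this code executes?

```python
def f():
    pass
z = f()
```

A function with no return statement returns None

NoneType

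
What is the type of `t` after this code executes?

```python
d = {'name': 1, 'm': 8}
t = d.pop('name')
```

dict.pop() returns the value (int)

int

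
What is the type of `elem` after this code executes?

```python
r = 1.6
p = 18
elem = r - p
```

float - int returns float (1.6 - 18 = -16.4)

float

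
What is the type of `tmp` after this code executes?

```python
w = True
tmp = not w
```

'not' always returns bool

bool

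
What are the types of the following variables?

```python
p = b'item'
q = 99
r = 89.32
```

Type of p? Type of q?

p is bytes; q is int

bytes, int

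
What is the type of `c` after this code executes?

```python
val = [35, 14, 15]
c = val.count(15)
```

list.count() returns int

int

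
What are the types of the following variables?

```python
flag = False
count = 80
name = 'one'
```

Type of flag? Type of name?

flag is bool; name is str

bool, str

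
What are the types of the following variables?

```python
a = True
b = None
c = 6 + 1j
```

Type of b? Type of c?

b is NoneType; c is complex

NoneType, complex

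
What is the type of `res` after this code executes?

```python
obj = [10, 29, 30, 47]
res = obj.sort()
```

list.sort() returns None (sorts in place)

NoneType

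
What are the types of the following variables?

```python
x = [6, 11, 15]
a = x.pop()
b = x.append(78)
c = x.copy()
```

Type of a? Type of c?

list.pop() returns the element (int); list.copy() returns list

int, list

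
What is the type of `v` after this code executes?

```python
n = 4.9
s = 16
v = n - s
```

float - int returns float (4.9 - 16 = -11.1)

float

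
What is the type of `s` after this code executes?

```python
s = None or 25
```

'or' with None returns the other value (25, int)

int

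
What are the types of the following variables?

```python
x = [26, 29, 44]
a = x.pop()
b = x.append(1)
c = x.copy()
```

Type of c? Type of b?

list.copy() returns list; list.append() returns None

list, NoneType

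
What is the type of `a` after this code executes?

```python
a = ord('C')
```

ord() returns int (Unicode code point)

int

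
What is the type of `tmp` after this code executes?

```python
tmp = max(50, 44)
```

max() of ints returns int

int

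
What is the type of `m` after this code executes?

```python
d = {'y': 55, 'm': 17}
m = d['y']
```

Accessing dict[str, int] with key 'y' returns int value 55

int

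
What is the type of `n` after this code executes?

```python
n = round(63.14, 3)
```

round() with ndigits arg returns float

float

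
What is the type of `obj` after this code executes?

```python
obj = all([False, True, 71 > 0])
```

all() returns bool

bool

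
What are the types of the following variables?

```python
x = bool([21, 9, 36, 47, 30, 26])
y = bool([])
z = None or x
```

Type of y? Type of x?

bool() returns bool; bool() returns bool

bool, bool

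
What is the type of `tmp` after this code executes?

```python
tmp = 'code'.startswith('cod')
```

str.startswith() returns bool

bool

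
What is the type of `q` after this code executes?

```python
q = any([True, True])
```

any() returns bool

bool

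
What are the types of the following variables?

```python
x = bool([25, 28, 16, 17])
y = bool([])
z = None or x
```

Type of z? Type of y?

None or <bool> returns the bool; bool() returns bool

bool, bool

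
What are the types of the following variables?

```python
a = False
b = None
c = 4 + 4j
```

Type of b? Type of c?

b is NoneType; c is complex

NoneType, complex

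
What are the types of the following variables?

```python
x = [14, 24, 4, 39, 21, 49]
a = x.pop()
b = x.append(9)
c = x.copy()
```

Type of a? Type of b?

list.pop() returns the element (int); list.append() returns None

int, NoneType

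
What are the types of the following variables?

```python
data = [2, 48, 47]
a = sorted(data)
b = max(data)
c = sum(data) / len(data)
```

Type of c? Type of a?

int / int returns float; sorted() returns list

float, list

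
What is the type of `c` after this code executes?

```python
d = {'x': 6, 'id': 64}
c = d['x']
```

Accessing dict[str, int] with key 'x' returns int value 6

int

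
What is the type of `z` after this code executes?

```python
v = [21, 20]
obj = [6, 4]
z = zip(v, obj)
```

zip() returns a zip iterator object

zip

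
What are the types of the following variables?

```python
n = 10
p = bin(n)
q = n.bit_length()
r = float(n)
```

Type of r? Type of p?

float() returns float; bin() returns str

float, str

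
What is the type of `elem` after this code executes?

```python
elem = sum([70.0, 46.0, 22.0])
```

sum() of floats returns float

float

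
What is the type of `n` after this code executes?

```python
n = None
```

None has type NoneType

NoneType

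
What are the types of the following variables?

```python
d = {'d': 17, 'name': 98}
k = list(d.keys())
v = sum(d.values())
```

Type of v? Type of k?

sum of int values returns int; list(...) returns list

int, list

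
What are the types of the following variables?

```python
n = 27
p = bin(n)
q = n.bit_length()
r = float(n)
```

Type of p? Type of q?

bin() returns str; int.bit_length() returns int

str, int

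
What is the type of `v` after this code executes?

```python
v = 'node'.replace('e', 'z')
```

str.replace() returns str

str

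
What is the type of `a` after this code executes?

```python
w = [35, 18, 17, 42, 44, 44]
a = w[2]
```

Indexing a list of ints returns int (w[2] = 17)

int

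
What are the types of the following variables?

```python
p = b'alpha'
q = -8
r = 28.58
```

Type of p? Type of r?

p is bytes; r is float

bytes, float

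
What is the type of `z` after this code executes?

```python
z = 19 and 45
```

'and' returns the last value when all truthy (45, which is int)

int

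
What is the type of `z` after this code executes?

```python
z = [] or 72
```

'or' returns first truthy value (72, which is int)

int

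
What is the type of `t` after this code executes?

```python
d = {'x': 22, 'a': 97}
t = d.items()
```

dict.items() returns a dict_items view

dict_items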